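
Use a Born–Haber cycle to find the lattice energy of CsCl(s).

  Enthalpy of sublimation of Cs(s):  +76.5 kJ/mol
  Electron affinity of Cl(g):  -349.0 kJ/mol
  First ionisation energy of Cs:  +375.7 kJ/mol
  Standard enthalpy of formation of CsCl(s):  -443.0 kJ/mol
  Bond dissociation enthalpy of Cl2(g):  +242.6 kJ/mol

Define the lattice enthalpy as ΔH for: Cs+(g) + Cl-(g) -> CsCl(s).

U = -667.5 kJ/mol

ΔHf° = 1·ΔHsub + 1·(ΣIE) + 1/2·D(Cl2) + 1·EA + U
-443.0 = 1·(+76.5) + 1·(+375.7) + 1/2·(+242.6) + 1·(-349.0) + U
U = -443.0 − (+224.5) = -667.5 kJ/mol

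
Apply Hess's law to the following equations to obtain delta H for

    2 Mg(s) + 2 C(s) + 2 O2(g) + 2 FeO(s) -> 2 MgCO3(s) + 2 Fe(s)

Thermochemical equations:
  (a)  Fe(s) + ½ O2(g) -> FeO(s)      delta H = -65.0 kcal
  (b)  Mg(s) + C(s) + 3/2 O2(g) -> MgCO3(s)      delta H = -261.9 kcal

(a) reversed and × 2: (-2)·(-65.0) = +130.0 kcal
(b) × 2: (2)·(-261.9) = -523.8 kcal
delta H = (-2)·(-65.0) + (2)·(-261.9) = -393.8 kcal

delta H = -393.8 kcal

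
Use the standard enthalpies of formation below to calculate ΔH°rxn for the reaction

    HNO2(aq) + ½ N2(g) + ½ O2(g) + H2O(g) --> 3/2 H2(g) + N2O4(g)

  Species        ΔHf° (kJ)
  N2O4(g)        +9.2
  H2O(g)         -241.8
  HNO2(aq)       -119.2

ΔH°rxn = Σ nΔHf°(products) − Σ nΔHf°(reactants).
Products: 3/2·(+0.0) + 1·(+9.2) = +9.2
Reactants: 1·(-119.2) + 1/2·(+0.0) + 1/2·(+0.0) + 1·(-241.8) = -361.0
ΔH°rxn = (+9.2) − (-361.0) = 370.2 kJ

ΔH°rxn = 370.2 kJ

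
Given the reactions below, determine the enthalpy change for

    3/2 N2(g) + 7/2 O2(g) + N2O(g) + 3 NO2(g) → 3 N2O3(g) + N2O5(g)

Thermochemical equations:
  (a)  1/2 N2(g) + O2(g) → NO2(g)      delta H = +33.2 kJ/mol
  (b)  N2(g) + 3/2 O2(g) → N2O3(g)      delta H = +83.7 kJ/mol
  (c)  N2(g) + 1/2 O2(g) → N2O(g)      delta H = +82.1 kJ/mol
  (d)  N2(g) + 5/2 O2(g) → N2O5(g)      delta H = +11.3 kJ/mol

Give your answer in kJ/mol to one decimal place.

(a) reversed and × 3 (NO2(g) must end up as a reactant; ×3 to match 3 NO2(g) in the target): (-3)·(+33.2) = -99.6 kJ/mol
(b) × 3 (×3 to match 3 N2O3(g) in the target): (3)·(+83.7) = +251.1 kJ/mol
(c) reversed (N2O(g) must end up as a reactant): -82.1 kJ/mol
(d) as written (N2O5(g) already on the product side): +11.3 kJ/mol
Summing the manipulated equations, delta H = (-3)·(+33.2) + (3)·(+83.7) + (-1)·(+82.1) + (1)·(+11.3) = 80.7 kJ/mol

delta H = 80.7 kJ/mol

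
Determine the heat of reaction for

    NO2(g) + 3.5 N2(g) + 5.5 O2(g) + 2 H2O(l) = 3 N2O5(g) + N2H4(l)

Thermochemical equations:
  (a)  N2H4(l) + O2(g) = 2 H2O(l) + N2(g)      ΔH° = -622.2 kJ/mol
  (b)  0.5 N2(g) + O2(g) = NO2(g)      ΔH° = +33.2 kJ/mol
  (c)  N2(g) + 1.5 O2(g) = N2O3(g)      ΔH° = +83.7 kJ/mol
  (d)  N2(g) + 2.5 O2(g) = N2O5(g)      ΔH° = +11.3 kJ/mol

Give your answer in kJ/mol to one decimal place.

ΔH° = 622.9 kJ/mol

(a) reversed (N2H4(l) must end up as a product): +622.2 kJ/mol
(b) reversed (NO2(g) must end up as a reactant): -33.2 kJ/mol
(c): not needed (N2O3(g) appears nowhere else).
(d) × 3 (scale by 3 for the 3 N2O5(g)): (3)·(+11.3) = +33.9 kJ/mol
ΔH° = (+622.2) + (-33.2) + (+33.9) = 622.9 kJ/mol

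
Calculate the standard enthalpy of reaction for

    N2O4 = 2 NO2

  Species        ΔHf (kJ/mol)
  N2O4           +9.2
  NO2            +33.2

Products: 2·(+33.2) = +66.4
Reactants: 1·(+9.2) = +9.2
ΔH_rxn = (+66.4) − (+9.2) = 57.2 kJ/mol

ΔH_rxn = 57.2 kJ/mol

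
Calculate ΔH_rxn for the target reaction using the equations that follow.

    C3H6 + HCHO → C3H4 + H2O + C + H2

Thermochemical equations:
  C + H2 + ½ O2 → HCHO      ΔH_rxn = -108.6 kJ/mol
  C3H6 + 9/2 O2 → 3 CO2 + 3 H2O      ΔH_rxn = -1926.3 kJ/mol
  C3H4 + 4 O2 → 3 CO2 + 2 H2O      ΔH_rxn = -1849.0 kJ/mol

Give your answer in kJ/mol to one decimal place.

ΔH_rxn = 31.3 kJ/mol

equation 1 reversed (reverse to put HCHO on the reactant side): +108.6 kJ/mol
equation 2 as written (C3H6 already on the reactant side): -1926.3 kJ/mol
equation 3 reversed (C3H4 must end up as a product): +1849.0 kJ/mol
ΔH_rxn = (+108.6) + (-1926.3) + (+1849.0) = 31.3 kJ/mol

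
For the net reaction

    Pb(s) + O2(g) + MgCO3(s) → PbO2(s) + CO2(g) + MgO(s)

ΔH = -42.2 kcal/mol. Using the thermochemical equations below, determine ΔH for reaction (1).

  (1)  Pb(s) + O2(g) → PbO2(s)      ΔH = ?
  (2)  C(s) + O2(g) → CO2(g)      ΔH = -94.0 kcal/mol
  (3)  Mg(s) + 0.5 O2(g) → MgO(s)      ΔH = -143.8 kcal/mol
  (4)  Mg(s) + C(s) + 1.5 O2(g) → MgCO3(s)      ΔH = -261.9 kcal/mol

ΔH = -66.3 kcal/mol

(1) as written: contributes x
(2) as written: -94.0 kcal/mol
(3) as written: -143.8 kcal/mol
(4) reversed: +261.9 kcal/mol
-42.2 = (-94.0) + (-143.8) + (+261.9) + x
x = (-42.2 − (+24.1)) / (1) = -66.3 kcal/mol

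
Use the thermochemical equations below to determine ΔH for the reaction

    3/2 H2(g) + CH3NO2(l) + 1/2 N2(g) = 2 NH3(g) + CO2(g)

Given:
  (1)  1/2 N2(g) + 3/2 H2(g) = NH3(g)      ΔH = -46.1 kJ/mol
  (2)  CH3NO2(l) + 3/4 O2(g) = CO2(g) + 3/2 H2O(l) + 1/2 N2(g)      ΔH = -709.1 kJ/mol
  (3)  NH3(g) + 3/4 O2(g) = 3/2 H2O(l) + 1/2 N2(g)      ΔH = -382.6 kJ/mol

(1) as written: -46.1 kJ/mol
(2) as written: -709.1 kJ/mol
(3) reversed: +382.6 kJ/mol
Combining the equations, ΔH = (-46.1) + (-709.1) + (+382.6) = -372.6 kJ/mol

ΔH = -372.6 kJ/mol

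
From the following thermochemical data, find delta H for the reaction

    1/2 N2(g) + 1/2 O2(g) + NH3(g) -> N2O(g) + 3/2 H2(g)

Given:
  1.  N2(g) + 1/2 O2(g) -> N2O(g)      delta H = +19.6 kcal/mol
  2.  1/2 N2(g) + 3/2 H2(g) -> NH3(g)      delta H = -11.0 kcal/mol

eq. 1 as written: +19.6 kcal/mol
eq. 2 reversed: +11.0 kcal/mol
delta H = (+19.6) + (+11.0) = 30.6 kcal/mol

delta H = 30.6 kcal/mol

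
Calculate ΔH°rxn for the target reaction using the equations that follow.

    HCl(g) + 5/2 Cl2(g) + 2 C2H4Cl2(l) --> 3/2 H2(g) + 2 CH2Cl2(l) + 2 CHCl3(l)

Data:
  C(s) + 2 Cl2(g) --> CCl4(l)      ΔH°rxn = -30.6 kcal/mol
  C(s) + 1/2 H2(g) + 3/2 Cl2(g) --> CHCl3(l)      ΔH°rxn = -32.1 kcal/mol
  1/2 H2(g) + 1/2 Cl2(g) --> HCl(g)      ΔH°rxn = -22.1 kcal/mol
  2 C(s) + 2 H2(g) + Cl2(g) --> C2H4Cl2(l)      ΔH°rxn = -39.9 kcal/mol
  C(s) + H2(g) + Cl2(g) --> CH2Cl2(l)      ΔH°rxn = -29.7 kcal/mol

ΔH°rxn = -21.7 kcal/mol

equation 1: not needed.
equation 2 × 2: (2)·(-32.1) = -64.2 kcal/mol
equation 3 reversed: +22.1 kcal/mol
equation 4 reversed and × 2: (-2)·(-39.9) = +79.8 kcal/mol
equation 5 × 2: (2)·(-29.7) = -59.4 kcal/mol
Summing the manipulated equations, ΔH°rxn = (-64.2) + (+22.1) + (+79.8) + (-59.4) = -21.7 kcal/mol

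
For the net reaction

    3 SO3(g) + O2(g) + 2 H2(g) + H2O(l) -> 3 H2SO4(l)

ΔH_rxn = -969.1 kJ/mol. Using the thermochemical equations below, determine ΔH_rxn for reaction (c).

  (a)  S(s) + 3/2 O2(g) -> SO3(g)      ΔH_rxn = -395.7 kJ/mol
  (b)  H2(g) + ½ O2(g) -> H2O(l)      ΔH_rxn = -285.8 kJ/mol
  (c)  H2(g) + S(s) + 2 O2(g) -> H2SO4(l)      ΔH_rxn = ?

ΔH_rxn = -814.0 kJ/mol

(a) reversed and × 3 (reverse to put SO3(g) on the reactant side; scale by 3 for the 3 SO3(g)): (-3)·(-395.7) = +1187.1 kJ/mol
(b) reversed (reverse to put H2O(l) on the reactant side): +285.8 kJ/mol
(c) × 3 (scale by 3 for the 3 H2SO4(l)): contributes 3·x
-969.1 = (+1187.1) + (+285.8) + 3·x
x = (-969.1 − (+1472.9)) / (3) = -814.0 kJ/mol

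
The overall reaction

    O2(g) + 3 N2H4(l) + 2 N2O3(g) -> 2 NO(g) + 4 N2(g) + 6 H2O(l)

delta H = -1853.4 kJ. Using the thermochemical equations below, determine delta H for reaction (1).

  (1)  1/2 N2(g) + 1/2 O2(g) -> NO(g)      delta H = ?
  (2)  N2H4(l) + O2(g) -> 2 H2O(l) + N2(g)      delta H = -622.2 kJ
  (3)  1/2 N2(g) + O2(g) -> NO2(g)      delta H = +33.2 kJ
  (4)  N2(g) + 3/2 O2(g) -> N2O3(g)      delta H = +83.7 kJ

delta H = 90.3 kJ

(1) × 2 (×2 to match 2 NO(g) in the target): contributes 2·x
(2) × 3 (scale by 3 for the 3 N2H4(l)): (3)·(-622.2) = -1866.6 kJ
(3): not needed (NO2(g) appears nowhere else).
(4) reversed and × 2 (reverse to put N2O3(g) on the reactant side; ×2 to match 2 N2O3(g) in the target): (-2)·(+83.7) = -167.4 kJ
-1853.4 = (-1866.6) + (-167.4) + 2·x
x = (-1853.4 − (-2034.0)) / (2) = 90.3 kJ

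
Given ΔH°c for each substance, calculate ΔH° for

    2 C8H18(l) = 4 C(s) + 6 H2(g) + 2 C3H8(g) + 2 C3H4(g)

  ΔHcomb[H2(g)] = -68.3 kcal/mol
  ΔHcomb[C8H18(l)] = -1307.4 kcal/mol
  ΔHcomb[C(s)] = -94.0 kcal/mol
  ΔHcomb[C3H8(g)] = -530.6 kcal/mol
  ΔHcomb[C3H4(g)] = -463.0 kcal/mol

Using ΔH = Σ nΔHc°(reactants) − Σ nΔHc°(products):
= [2·(-1307.4)] − [4·(-94.0) + 6·(-68.3) + 2·(-530.6) + 2·(-463.0)]
= 158.2 kcal/mol

ΔH° = 158.2 kcal/mol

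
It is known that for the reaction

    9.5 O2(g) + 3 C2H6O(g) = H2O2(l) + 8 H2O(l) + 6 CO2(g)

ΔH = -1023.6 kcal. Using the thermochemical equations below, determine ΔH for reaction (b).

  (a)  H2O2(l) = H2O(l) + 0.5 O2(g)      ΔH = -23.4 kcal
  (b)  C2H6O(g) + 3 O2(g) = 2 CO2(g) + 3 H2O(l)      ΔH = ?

(a) reversed (reverse to put H2O2(l) on the product side): +23.4 kcal
(b) × 3 (scale by 3 for the 3 C2H6O(g)): contributes 3·x
-1023.6 = (+23.4) + 3·x
x = (-1023.6 − (+23.4)) / (3) = -349.0 kcal

ΔH = -349.0 kcal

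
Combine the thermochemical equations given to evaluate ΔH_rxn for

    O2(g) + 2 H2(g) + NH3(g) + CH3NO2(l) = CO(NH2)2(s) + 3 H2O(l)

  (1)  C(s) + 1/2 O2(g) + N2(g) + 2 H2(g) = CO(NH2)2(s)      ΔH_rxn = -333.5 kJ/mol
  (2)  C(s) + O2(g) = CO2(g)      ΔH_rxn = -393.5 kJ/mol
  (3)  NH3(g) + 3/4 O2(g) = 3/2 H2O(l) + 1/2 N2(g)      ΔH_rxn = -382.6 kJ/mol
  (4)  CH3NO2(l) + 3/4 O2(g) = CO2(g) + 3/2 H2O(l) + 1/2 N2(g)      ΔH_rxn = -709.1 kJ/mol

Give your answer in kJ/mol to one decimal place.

ΔH_rxn = -1031.7 kJ/mol

(1) as written: -333.5 kJ/mol
(2) reversed: +393.5 kJ/mol
(3) as written: -382.6 kJ/mol
(4) as written: -709.1 kJ/mol
Summing the manipulated equations, ΔH_rxn = (1)·(-333.5) + (-1)·(-393.5) + (1)·(-382.6) + (1)·(-709.1) = -1031.7 kJ/mol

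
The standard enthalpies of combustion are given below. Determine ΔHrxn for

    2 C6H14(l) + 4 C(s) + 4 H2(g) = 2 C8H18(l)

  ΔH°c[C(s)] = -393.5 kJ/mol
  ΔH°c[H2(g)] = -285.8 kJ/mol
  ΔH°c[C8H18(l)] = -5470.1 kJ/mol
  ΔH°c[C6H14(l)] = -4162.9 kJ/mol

ΔHrxn = -102.8 kJ/mol

Using ΔH = Σ nΔHc°(reactants) − Σ nΔHc°(products):
= [2·(-4162.9) + 4·(-393.5) + 4·(-285.8)] − [2·(-5470.1)]
= -102.8 kJ/mol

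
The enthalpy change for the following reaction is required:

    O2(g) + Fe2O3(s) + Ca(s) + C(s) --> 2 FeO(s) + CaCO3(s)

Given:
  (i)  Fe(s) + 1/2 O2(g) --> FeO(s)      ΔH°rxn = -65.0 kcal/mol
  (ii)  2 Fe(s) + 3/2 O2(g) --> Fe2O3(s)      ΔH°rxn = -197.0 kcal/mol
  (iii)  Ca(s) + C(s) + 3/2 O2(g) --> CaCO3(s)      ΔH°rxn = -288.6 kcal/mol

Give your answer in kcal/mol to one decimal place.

ΔH°rxn = -221.6 kcal/mol

(i) × 2: (2)·(-65.0) = -130.0 kcal/mol
(ii) reversed: +197.0 kcal/mol
(iii) as written: -288.6 kcal/mol
By Hess's law, ΔH°rxn = (-130.0) + (+197.0) + (-288.6) = -221.6 kcal/mol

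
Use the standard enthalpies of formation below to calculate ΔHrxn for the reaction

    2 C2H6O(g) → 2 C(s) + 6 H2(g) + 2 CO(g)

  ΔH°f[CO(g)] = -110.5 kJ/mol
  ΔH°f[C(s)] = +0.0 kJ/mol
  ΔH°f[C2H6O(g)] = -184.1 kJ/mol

ΔHrxn = 147.2 kJ/mol

ΔH°rxn = Σ nΔHf°(products) − Σ nΔHf°(reactants).
Products: 2·(+0.0) + 6·(+0.0) + 2·(-110.5) = -221.0
Reactants: 2·(-184.1) = -368.2
ΔHrxn = (-221.0) − (-368.2) = 147.2 kJ/mol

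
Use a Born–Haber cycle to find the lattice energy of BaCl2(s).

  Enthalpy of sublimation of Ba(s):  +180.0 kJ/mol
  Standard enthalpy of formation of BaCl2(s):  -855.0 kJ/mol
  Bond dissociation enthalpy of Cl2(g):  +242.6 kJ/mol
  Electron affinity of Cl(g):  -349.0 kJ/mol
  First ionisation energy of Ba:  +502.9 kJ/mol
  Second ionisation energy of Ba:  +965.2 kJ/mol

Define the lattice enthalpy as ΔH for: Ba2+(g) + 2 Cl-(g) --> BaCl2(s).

U = -2047.7 kJ/mol

ΔHf° = 1·ΔHsub + 1·(ΣIE) + 1·D(Cl2) + 2·EA + U
-855.0 = 1·(+180.0) + 1·(+1468.1) + 1·(+242.6) + 2·(-349.0) + U
U = -855.0 − (+1192.7) = -2047.7 kJ/mol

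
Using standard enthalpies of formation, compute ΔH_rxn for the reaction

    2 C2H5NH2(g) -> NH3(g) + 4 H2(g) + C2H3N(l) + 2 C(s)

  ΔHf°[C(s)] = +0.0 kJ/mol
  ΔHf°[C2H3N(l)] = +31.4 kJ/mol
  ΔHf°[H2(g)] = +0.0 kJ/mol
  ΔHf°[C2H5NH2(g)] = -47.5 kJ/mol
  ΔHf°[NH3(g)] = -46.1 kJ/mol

ΔH_rxn = 80.3 kJ/mol

Products: 1·(-46.1) + 4·(+0.0) + 1·(+31.4) + 2·(+0.0) = -14.7
Reactants: 2·(-47.5) = -95.0
ΔH_rxn = (-14.7) − (-95.0) = 80.3 kJ/mol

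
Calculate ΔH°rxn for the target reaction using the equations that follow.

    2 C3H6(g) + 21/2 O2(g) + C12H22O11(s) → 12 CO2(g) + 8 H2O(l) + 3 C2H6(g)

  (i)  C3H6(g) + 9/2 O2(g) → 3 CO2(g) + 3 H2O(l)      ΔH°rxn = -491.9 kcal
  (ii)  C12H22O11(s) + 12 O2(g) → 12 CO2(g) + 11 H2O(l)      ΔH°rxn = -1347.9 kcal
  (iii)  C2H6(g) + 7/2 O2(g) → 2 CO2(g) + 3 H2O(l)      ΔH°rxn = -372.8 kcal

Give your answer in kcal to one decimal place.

(i) × 2: (2)·(-491.9) = -983.8 kcal
(ii) as written: -1347.9 kcal
(iii) reversed and × 3: (-3)·(-372.8) = +1118.4 kcal
Combining the equations, ΔH°rxn = (2)·(-491.9) + (1)·(-1347.9) + (-3)·(-372.8) = -1213.3 kcal

ΔH°rxn = -1213.3 kcal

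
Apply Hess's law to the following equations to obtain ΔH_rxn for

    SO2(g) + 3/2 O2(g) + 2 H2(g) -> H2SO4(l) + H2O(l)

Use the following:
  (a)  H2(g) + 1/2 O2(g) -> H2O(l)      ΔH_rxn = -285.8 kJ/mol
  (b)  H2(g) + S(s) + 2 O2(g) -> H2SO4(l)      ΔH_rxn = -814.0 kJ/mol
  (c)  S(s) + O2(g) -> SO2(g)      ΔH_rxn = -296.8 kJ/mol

(a) as written: -285.8 kJ/mol
(b) as written: -814.0 kJ/mol
(c) reversed: +296.8 kJ/mol
Summing the manipulated equations, ΔH_rxn = (-285.8) + (-814.0) + (+296.8) = -803.0 kJ/mol

ΔH_rxn = -803.0 kJ/mol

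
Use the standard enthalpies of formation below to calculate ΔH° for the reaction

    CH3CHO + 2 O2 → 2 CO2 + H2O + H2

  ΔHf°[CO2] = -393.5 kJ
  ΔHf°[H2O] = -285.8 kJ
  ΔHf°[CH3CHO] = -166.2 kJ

ΔH° = -906.6 kJ

ΔH°rxn = Σ nΔHf°(products) − Σ nΔHf°(reactants).
Products: 2·(-393.5) + 1·(-285.8) + 1·(+0.0) = -1072.8
Reactants: 1·(-166.2) + 2·(+0.0) = -166.2
ΔH° = (-1072.8) − (-166.2) = -906.6 kJ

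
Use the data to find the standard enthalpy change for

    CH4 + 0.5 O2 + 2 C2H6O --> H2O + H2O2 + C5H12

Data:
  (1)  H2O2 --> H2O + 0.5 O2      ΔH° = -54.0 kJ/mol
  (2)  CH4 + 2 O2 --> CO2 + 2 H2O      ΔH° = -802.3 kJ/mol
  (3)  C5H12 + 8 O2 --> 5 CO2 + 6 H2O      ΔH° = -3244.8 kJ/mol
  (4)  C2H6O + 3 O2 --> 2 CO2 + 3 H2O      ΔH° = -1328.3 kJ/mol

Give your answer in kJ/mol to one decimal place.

(1) reversed (H2O2 must end up as a product): +54.0 kJ/mol
(2) as written (CH4 already on the reactant side): -802.3 kJ/mol
(3) reversed (C5H12 must end up as a product): +3244.8 kJ/mol
(4) × 2 (scale by 2 for the 2 C2H6O): (2)·(-1328.3) = -2656.6 kJ/mol
By Hess's law, ΔH° = (+54.0) + (-802.3) + (+3244.8) + (-2656.6) = -160.1 kJ/mol

ΔH° = -160.1 kJ/mol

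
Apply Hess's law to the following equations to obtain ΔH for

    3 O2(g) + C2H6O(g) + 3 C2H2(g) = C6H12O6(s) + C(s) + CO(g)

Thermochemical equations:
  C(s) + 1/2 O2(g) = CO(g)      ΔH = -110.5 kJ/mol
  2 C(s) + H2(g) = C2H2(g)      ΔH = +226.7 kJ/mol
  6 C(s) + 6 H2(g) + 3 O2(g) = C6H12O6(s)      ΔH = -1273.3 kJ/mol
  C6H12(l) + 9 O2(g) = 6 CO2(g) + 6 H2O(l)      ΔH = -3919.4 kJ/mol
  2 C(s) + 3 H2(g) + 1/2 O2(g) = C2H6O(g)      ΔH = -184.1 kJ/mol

ΔH = -1879.8 kJ/mol

equation 1 as written: -110.5 kJ/mol
equation 2 reversed and × 3: (-3)·(+226.7) = -680.1 kJ/mol
equation 3 as written: -1273.3 kJ/mol
equation 4: not needed.
equation 5 reversed: +184.1 kJ/mol
ΔH = (-110.5) + (-680.1) + (-1273.3) + (+184.1) = -1879.8 kJ/mol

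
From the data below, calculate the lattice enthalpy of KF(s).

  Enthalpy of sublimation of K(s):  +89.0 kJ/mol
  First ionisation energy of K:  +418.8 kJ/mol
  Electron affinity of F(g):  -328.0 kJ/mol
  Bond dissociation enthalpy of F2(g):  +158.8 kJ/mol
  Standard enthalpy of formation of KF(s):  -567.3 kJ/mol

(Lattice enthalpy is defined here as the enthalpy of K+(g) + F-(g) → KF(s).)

ΔHf° = 1·ΔHsub + 1·(ΣIE) + 1/2·D(F2) + 1·EA + U
-567.3 = 1·(+89.0) + 1·(+418.8) + 1/2·(+158.8) + 1·(-328.0) + U
U = -567.3 − (+259.2) = -826.5 kJ/mol

U = -826.5 kJ/mol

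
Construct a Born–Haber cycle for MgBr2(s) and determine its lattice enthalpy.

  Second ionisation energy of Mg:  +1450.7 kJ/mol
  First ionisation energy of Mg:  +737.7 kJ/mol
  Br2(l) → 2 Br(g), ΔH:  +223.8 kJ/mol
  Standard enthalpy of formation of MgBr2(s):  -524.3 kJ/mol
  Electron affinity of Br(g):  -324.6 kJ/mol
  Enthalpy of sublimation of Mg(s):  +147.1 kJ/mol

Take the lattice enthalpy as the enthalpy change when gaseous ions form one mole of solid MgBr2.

ΔHf° = 1·ΔHsub + 1·(ΣIE) + 1·D(Br2) + 2·EA + U
-524.3 = 1·(+147.1) + 1·(+2188.4) + 1·(+223.8) + 2·(-324.6) + U
U = -524.3 − (+1910.1) = -2434.4 kJ/mol

U = -2434.4 kJ/mol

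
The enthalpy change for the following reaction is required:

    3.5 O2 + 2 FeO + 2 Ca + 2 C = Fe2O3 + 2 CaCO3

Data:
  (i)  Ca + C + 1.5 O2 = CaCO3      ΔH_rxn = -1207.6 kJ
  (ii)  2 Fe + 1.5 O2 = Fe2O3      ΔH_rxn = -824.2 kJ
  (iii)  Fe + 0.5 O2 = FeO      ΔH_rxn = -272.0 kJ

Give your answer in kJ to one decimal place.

(i) × 2: (2)·(-1207.6) = -2415.2 kJ
(ii) as written: -824.2 kJ
(iii) reversed and × 2: (-2)·(-272.0) = +544.0 kJ
ΔH_rxn = (2)·(-1207.6) + (1)·(-824.2) + (-2)·(-272.0) = -2695.4 kJ

ΔH_rxn = -2695.4 kJ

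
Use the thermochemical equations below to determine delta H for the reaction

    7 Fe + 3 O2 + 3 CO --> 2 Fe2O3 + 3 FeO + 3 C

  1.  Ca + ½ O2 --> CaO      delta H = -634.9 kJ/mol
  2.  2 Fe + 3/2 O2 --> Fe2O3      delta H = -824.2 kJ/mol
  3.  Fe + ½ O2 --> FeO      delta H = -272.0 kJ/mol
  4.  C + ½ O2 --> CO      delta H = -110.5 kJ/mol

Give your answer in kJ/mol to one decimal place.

delta H = -2132.9 kJ/mol

eq. 1: not needed (Ca appears nowhere else).
eq. 2 × 2 (×2 to match 2 Fe2O3 in the target): (2)·(-824.2) = -1648.4 kJ/mol
eq. 3 × 3 (×3 to match 3 FeO in the target): (3)·(-272.0) = -816.0 kJ/mol
eq. 4 reversed and × 3 (reverse to put CO on the reactant side; ×3 to match 3 CO in the target): (-3)·(-110.5) = +331.5 kJ/mol
delta H = (2)·(-824.2) + (3)·(-272.0) + (-3)·(-110.5) = -2132.9 kJ/mol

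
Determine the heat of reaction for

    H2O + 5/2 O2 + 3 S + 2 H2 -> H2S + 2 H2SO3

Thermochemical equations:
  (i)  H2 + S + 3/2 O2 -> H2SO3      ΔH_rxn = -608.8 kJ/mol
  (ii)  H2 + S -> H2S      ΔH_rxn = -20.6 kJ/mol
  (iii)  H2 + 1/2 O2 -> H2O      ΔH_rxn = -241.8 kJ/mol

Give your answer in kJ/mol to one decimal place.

(i) × 2: (2)·(-608.8) = -1217.6 kJ/mol
(ii) as written: -20.6 kJ/mol
(iii) reversed: +241.8 kJ/mol
ΔH_rxn = (2)·(-608.8) + (1)·(-20.6) + (-1)·(-241.8) = -996.4 kJ/mol

ΔH_rxn = -996.4 kJ/mol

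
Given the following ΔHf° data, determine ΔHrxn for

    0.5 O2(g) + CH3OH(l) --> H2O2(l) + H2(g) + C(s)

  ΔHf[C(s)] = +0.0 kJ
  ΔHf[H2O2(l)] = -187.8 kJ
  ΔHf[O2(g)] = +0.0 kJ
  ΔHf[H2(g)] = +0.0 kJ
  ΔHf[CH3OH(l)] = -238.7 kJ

Products: 1·(-187.8) + 1·(+0.0) + 1·(+0.0) = -187.8
Reactants: 1/2·(+0.0) + 1·(-238.7) = -238.7
ΔHrxn = (-187.8) − (-238.7) = 50.9 kJ

ΔHrxn = 50.9 kJ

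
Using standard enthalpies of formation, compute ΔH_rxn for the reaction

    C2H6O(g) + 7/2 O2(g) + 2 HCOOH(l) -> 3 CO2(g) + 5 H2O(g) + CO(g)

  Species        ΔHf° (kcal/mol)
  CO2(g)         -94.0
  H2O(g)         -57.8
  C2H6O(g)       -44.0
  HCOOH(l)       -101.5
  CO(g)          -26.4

Products: 3·(-94.0) + 5·(-57.8) + 1·(-26.4) = -597.4
Reactants: 1·(-44.0) + 7/2·(+0.0) + 2·(-101.5) = -247.0
ΔH_rxn = (-597.4) − (-247.0) = -350.4 kcal/mol

ΔH_rxn = -350.4 kcal/mol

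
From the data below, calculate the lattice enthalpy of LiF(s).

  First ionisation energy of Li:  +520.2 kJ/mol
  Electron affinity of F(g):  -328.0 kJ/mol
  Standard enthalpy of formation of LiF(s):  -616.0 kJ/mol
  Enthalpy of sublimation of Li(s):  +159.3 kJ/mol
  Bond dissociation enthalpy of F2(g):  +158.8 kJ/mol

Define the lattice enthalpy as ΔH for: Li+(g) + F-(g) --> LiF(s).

ΔHf° = 1·ΔHsub + 1·(ΣIE) + 1/2·D(F2) + 1·EA + U
-616.0 = 1·(+159.3) + 1·(+520.2) + 1/2·(+158.8) + 1·(-328.0) + U
U = -616.0 − (+430.9) = -1046.9 kJ/mol

U = -1046.9 kJ/mol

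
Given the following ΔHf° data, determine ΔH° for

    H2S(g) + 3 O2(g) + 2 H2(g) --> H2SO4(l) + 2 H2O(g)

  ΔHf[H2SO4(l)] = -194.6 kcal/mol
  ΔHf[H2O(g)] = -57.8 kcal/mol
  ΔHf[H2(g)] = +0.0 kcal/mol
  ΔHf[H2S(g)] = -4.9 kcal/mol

Products: 1·(-194.6) + 2·(-57.8) = -310.2
Reactants: 1·(-4.9) + 3·(+0.0) + 2·(+0.0) = -4.9
ΔH° = (-310.2) − (-4.9) = -305.3 kcal/mol

ΔH° = -305.3 kcal/mol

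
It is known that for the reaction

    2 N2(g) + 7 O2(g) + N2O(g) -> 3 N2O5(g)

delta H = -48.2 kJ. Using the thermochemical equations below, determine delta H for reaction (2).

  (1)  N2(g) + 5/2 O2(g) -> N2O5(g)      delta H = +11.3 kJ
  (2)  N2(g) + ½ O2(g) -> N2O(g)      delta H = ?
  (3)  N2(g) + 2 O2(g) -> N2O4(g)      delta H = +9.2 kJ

(1) × 3 (×3 to match 3 N2O5(g) in the target): (3)·(+11.3) = +33.9 kJ
(2) reversed (reverse to put N2O(g) on the reactant side): contributes −x
(3): not needed (N2O4(g) appears nowhere else).
-48.2 = (+33.9) − x
x = (-48.2 − (+33.9)) / (-1) = 82.1 kJ

delta H = 82.1 kJ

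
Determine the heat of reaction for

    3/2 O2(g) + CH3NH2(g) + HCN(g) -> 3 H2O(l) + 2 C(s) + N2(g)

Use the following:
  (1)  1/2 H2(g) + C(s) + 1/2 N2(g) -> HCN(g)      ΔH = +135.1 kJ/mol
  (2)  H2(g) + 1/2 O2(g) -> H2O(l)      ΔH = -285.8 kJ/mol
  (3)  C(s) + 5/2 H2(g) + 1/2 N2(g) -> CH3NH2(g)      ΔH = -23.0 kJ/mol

(1) reversed: -135.1 kJ/mol
(2) × 3: (3)·(-285.8) = -857.4 kJ/mol
(3) reversed: +23.0 kJ/mol
ΔH = (-1)·(+135.1) + (3)·(-285.8) + (-1)·(-23.0) = -969.5 kJ/mol

ΔH = -969.5 kJ/mol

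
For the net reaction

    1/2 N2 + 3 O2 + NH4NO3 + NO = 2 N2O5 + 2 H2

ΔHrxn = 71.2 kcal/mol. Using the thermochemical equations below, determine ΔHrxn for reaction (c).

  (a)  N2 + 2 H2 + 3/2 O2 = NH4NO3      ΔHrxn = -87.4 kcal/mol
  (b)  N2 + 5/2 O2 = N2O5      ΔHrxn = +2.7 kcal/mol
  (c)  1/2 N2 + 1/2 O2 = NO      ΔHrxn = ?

(a) reversed (NH4NO3 must end up as a reactant): +87.4 kcal/mol
(b) × 2 (×2 to match 2 N2O5 in the target): (2)·(+2.7) = +5.4 kcal/mol
(c) reversed (reverse to put NO on the reactant side): contributes −x
+71.2 = (+87.4) + (+5.4) − x
x = (+71.2 − (+92.8)) / (-1) = 21.6 kcal/mol

ΔHrxn = 21.6 kcal/mol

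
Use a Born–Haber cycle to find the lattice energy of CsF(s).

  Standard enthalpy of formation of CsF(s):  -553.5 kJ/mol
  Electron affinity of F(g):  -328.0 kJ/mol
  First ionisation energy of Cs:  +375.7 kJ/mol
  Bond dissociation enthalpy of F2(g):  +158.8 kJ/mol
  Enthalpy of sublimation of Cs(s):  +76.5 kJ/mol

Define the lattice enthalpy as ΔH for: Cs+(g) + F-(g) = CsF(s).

U = -757.1 kJ/mol

ΔHf° = 1·ΔHsub + 1·(ΣIE) + 1/2·D(F2) + 1·EA + U
-553.5 = 1·(+76.5) + 1·(+375.7) + 1/2·(+158.8) + 1·(-328.0) + U
U = -553.5 − (+203.6) = -757.1 kJ/mol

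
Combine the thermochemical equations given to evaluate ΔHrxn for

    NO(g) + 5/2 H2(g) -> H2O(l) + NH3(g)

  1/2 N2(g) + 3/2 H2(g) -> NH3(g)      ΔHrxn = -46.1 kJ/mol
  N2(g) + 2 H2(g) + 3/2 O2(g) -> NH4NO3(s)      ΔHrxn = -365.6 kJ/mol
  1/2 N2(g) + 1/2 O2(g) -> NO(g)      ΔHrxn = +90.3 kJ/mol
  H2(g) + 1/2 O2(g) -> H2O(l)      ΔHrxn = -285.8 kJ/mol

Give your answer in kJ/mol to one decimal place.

equation 1 as written: -46.1 kJ/mol
equation 2: not needed.
equation 3 reversed: -90.3 kJ/mol
equation 4 as written: -285.8 kJ/mol
By Hess's law, ΔHrxn = (-46.1) + (-90.3) + (-285.8) = -422.2 kJ/mol

ΔHrxn = -422.2 kJ/mol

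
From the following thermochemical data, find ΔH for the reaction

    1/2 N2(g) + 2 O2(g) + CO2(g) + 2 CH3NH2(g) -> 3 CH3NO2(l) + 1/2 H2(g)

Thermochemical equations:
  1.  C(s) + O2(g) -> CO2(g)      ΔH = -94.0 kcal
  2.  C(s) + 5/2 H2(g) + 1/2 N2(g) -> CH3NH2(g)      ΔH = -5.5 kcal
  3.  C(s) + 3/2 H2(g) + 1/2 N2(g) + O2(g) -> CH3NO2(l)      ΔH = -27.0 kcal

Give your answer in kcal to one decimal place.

eq. 1 reversed (reverse to put CO2(g) on the reactant side): +94.0 kcal
eq. 2 reversed and × 2 (CH3NH2(g) must end up as a reactant; ×2 to match 2 CH3NH2(g) in the target): (-2)·(-5.5) = +11.0 kcal
eq. 3 × 3 (scale by 3 for the 3 CH3NO2(l)): (3)·(-27.0) = -81.0 kcal
Summing the manipulated equations, ΔH = (-1)·(-94.0) + (-2)·(-5.5) + (3)·(-27.0) = 24.0 kcal

ΔH = 24.0 kcal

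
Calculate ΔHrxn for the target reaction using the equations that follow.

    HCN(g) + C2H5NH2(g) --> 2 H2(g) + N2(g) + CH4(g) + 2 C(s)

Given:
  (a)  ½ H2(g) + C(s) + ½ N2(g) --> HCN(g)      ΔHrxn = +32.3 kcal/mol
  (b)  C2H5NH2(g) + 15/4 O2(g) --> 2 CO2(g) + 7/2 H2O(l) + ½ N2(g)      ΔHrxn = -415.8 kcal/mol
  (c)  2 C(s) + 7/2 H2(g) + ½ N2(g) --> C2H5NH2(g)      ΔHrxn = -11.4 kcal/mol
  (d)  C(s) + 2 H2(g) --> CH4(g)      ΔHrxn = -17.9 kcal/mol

(a) reversed: -32.3 kcal/mol
(b): not needed.
(c) reversed: +11.4 kcal/mol
(d) as written: -17.9 kcal/mol
ΔHrxn = (-1)·(+32.3) + (-1)·(-11.4) + (1)·(-17.9) = -38.8 kcal/mol

ΔHrxn = -38.8 kcal/mol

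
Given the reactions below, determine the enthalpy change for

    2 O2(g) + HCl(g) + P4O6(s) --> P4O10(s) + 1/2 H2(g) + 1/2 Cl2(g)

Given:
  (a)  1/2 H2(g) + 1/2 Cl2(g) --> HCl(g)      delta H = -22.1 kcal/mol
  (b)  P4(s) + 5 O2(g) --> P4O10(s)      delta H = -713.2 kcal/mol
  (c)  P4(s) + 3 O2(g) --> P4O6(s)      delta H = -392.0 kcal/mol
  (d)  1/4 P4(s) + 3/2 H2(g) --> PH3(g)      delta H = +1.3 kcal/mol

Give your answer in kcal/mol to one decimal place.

(a) reversed: +22.1 kcal/mol
(b) as written: -713.2 kcal/mol
(c) reversed: +392.0 kcal/mol
(d): not needed.
Combining the equations, delta H = (+22.1) + (-713.2) + (+392.0) = -299.1 kcal/mol

delta H = -299.1 kcal/mol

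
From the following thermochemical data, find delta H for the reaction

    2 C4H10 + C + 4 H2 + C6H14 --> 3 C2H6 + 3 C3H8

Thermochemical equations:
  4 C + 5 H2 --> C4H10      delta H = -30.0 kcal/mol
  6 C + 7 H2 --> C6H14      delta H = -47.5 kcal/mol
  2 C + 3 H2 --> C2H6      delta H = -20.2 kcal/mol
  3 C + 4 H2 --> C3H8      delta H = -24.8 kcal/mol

equation 1 reversed and × 2: (-2)·(-30.0) = +60.0 kcal/mol
equation 2 reversed: +47.5 kcal/mol
equation 3 × 3: (3)·(-20.2) = -60.6 kcal/mol
equation 4 × 3: (3)·(-24.8) = -74.4 kcal/mol
delta H = (-2)·(-30.0) + (-1)·(-47.5) + (3)·(-20.2) + (3)·(-24.8) = -27.5 kcal/mol

delta H = -27.5 kcal/mol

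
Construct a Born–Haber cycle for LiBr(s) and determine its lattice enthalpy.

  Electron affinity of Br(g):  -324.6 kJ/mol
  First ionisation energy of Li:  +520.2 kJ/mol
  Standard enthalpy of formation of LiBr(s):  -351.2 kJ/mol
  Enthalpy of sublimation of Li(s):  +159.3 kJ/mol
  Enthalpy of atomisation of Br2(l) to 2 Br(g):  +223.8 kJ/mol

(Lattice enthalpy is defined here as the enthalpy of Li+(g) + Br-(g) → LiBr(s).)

U = -818.0 kJ/mol

ΔHf° = 1·ΔHsub + 1·(ΣIE) + 1/2·D(Br2) + 1·EA + U
-351.2 = 1·(+159.3) + 1·(+520.2) + 1/2·(+223.8) + 1·(-324.6) + U
U = -351.2 − (+466.8) = -818.0 kJ/mol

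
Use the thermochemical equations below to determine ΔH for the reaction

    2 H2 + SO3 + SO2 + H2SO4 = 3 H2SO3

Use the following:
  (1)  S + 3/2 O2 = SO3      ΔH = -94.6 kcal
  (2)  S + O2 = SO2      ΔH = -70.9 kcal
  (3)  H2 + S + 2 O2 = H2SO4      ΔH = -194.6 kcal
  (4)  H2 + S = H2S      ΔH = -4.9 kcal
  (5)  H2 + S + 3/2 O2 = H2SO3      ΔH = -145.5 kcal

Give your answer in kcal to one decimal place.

(1) reversed: +94.6 kcal
(2) reversed: +70.9 kcal
(3) reversed: +194.6 kcal
(4): not needed.
(5) × 3: (3)·(-145.5) = -436.5 kcal
Since enthalpy is a state function, ΔH = (+94.6) + (+70.9) + (+194.6) + (-436.5) = -76.4 kcal

ΔH = -76.4 kcal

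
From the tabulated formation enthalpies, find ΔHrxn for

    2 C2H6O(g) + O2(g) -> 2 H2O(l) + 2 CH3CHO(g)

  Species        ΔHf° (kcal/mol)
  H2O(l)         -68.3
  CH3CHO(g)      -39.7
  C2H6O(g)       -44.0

Products: 2·(-68.3) + 2·(-39.7) = -216.0
Reactants: 2·(-44.0) + 1·(+0.0) = -88.0
ΔHrxn = (-216.0) − (-88.0) = -128.0 kcal/mol

ΔHrxn = -128.0 kcal/mol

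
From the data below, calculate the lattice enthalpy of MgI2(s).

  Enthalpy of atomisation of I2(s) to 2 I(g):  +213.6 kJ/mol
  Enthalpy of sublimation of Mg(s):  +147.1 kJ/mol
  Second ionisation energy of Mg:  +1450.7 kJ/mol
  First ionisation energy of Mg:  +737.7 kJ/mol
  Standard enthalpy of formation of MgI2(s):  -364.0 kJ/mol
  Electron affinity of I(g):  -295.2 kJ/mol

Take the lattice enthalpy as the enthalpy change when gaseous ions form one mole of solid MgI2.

U = -2322.7 kJ/mol

ΔHf° = 1·ΔHsub + 1·(ΣIE) + 1·D(I2) + 2·EA + U
-364.0 = 1·(+147.1) + 1·(+2188.4) + 1·(+213.6) + 2·(-295.2) + U
U = -364.0 − (+1958.7) = -2322.7 kJ/mol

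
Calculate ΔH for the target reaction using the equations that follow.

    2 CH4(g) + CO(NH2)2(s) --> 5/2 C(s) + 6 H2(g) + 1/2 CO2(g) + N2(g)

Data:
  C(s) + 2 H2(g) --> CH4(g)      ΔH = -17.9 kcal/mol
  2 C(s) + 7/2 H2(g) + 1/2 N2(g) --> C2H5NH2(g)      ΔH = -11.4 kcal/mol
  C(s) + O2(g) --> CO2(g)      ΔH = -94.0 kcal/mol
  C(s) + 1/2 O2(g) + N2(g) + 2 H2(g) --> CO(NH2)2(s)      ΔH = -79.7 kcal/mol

ΔH = 68.5 kcal/mol

equation 1 reversed and × 2 (reverse to put CH4(g) on the reactant side; ×2 to match 2 CH4(g) in the target): (-2)·(-17.9) = +35.8 kcal/mol
equation 2: not needed (C2H5NH2(g) appears nowhere else).
equation 3 × 1/2 (×1/2 to match 1/2 CO2(g) in the target): (1/2)·(-94.0) = -47.0 kcal/mol
equation 4 reversed (reverse to put CO(NH2)2(s) on the reactant side): +79.7 kcal/mol
ΔH = (+35.8) + (-47.0) + (+79.7) = 68.5 kcal/mol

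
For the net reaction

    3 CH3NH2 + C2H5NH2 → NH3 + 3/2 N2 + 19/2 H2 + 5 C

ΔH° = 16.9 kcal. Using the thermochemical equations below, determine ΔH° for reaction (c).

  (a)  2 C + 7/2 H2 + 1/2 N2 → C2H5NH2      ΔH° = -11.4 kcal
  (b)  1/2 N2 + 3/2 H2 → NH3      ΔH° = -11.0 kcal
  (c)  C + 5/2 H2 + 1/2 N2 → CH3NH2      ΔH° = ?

ΔH° = -5.5 kcal

(a) reversed (reverse to put C2H5NH2 on the reactant side): +11.4 kcal
(b) as written (NH3 already on the product side): -11.0 kcal
(c) reversed and × 3 (CH3NH2 must end up as a reactant; ×3 to match 3 CH3NH2 in the target): contributes −3·x
+16.9 = (+11.4) + (-11.0) − 3·x
x = (+16.9 − (+0.4)) / (-3) = -5.5 kcal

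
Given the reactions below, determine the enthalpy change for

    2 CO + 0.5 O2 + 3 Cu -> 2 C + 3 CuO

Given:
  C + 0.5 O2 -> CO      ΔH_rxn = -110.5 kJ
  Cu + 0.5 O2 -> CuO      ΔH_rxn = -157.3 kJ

equation 1 reversed and × 2: (-2)·(-110.5) = +221.0 kJ
equation 2 × 3: (3)·(-157.3) = -471.9 kJ
ΔH_rxn = (+221.0) + (-471.9) = -250.9 kJ

ΔH_rxn = -250.9 kJ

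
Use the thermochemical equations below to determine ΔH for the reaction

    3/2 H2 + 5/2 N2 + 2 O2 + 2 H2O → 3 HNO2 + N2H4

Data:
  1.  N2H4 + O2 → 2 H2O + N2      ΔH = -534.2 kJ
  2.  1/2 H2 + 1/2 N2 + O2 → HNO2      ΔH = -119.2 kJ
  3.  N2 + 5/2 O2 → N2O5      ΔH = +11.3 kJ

eq. 1 reversed (N2H4 must end up as a product): +534.2 kJ
eq. 2 × 3 (×3 to match 3 HNO2 in the target): (3)·(-119.2) = -357.6 kJ
eq. 3: not needed (N2O5 appears nowhere else).
ΔH = (+534.2) + (-357.6) = 176.6 kJ

ΔH = 176.6 kJ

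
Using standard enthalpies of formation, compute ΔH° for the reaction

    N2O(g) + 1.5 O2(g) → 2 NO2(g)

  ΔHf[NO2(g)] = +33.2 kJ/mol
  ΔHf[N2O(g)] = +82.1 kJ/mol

ΔH° = -15.7 kJ/mol

ΔH°rxn = Σ nΔHf°(products) − Σ nΔHf°(reactants).
Products: 2·(+33.2) = +66.4
Reactants: 1·(+82.1) + 3/2·(+0.0) = +82.1
ΔH° = (+66.4) − (+82.1) = -15.7 kJ/mol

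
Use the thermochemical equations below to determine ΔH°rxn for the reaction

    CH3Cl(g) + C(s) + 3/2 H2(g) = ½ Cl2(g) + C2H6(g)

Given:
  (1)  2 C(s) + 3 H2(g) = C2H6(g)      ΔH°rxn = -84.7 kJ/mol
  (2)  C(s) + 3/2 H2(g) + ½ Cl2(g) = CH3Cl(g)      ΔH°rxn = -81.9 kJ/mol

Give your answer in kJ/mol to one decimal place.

ΔH°rxn = -2.8 kJ/mol

(1) as written: -84.7 kJ/mol
(2) reversed: +81.9 kJ/mol
ΔH°rxn = (-84.7) + (+81.9) = -2.8 kJ/mol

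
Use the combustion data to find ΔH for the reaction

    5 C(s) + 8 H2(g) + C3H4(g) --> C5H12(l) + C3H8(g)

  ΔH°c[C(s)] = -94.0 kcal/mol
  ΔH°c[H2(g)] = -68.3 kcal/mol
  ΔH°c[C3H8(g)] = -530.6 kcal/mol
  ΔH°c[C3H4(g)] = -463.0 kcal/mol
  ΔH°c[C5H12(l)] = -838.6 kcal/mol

ΔH = -110.2 kcal/mol

Using ΔH = Σ nΔHc°(reactants) − Σ nΔHc°(products):
= [5·(-94.0) + 8·(-68.3) + 1·(-463.0)] − [1·(-838.6) + 1·(-530.6)]
= -110.2 kcal/mol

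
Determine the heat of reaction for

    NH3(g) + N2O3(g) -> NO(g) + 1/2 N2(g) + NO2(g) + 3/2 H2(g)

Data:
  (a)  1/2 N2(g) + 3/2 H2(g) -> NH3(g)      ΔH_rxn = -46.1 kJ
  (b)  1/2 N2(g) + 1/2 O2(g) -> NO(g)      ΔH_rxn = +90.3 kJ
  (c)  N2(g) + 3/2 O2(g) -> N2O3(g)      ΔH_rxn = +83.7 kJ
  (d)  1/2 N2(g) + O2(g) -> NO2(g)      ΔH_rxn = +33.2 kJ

(a) reversed (NH3(g) must end up as a reactant): +46.1 kJ
(b) as written (NO(g) already on the product side): +90.3 kJ
(c) reversed (N2O3(g) must end up as a reactant): -83.7 kJ
(d) as written (NO2(g) already on the product side): +33.2 kJ
Since enthalpy is a state function, ΔH_rxn = (-1)·(-46.1) + (1)·(+90.3) + (-1)·(+83.7) + (1)·(+33.2) = 85.9 kJ

ΔH_rxn = 85.9 kJ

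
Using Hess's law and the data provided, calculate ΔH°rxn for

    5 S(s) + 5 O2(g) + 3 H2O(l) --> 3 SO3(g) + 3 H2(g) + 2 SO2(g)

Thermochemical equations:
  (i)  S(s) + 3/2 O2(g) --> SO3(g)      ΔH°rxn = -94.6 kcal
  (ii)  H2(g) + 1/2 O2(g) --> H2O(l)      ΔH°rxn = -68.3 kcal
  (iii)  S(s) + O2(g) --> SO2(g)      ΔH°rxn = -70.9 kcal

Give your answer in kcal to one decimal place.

(i) × 3 (scale by 3 for the 3 SO3(g)): (3)·(-94.6) = -283.8 kcal
(ii) reversed and × 3 (H2O(l) must end up as a reactant; ×3 to match 3 H2O(l) in the target): (-3)·(-68.3) = +204.9 kcal
(iii) × 2 (×2 to match 2 SO2(g) in the target): (2)·(-70.9) = -141.8 kcal
ΔH°rxn = (3)·(-94.6) + (-3)·(-68.3) + (2)·(-70.9) = -220.7 kcal

ΔH°rxn = -220.7 kcal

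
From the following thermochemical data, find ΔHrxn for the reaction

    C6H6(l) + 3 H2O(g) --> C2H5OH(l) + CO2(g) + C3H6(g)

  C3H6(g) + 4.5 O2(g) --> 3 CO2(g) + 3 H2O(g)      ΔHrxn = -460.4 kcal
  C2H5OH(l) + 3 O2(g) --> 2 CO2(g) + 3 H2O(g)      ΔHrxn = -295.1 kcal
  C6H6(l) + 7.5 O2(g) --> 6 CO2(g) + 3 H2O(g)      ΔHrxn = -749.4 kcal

ΔHrxn = 6.1 kcal

equation 1 reversed (reverse to put C3H6(g) on the product side): +460.4 kcal
equation 2 reversed (reverse to put C2H5OH(l) on the product side): +295.1 kcal
equation 3 as written (C6H6(l) already on the reactant side): -749.4 kcal
ΔHrxn = (+460.4) + (+295.1) + (-749.4) = 6.1 kcal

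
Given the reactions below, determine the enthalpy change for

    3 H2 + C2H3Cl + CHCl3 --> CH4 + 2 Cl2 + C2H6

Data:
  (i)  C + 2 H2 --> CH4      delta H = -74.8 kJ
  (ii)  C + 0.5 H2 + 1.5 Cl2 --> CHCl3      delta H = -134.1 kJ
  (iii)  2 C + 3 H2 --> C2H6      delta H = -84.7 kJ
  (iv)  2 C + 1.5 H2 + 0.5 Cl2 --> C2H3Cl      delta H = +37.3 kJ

delta H = -62.7 kJ

(i) as written: -74.8 kJ
(ii) reversed: +134.1 kJ
(iii) as written: -84.7 kJ
(iv) reversed: -37.3 kJ
By Hess's law, delta H = (1)·(-74.8) + (-1)·(-134.1) + (1)·(-84.7) + (-1)·(+37.3) = -62.7 kJ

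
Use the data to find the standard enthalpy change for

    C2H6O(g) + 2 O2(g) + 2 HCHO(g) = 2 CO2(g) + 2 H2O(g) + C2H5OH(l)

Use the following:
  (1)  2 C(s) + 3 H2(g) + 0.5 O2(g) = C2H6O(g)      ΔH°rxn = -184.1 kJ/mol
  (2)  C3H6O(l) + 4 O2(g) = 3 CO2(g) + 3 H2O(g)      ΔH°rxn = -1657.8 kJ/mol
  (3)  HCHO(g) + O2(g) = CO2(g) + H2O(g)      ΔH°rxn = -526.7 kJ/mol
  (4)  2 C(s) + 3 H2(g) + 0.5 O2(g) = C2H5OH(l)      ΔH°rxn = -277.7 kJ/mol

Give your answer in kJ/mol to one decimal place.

ΔH°rxn = -1147.0 kJ/mol

(1) reversed: +184.1 kJ/mol
(2): not needed.
(3) × 2: (2)·(-526.7) = -1053.4 kJ/mol
(4) as written: -277.7 kJ/mol
Summing the manipulated equations, ΔH°rxn = (-1)·(-184.1) + (2)·(-526.7) + (1)·(-277.7) = -1147.0 kJ/mol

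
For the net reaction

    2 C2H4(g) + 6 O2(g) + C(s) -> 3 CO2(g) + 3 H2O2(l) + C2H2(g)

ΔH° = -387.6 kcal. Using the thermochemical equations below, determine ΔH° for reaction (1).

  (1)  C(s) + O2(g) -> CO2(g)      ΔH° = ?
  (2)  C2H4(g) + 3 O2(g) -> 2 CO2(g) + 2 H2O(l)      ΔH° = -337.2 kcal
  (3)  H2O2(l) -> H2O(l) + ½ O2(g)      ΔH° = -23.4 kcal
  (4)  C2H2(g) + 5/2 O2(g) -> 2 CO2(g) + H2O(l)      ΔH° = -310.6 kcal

ΔH° = -94.0 kcal

(1) as written: contributes x
(2) × 2: (2)·(-337.2) = -674.4 kcal
(3) reversed and × 3: (-3)·(-23.4) = +70.2 kcal
(4) reversed: +310.6 kcal
-387.6 = (-674.4) + (+70.2) + (+310.6) + x
x = (-387.6 − (-293.6)) / (1) = -94.0 kcal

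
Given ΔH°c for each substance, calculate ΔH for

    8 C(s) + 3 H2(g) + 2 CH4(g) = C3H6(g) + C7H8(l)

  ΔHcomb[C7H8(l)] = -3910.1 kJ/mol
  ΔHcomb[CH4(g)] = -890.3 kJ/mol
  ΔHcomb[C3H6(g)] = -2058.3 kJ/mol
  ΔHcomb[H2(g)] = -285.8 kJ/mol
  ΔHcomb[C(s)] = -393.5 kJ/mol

ΔH = 182.4 kJ/mol

Using ΔH = Σ nΔHc°(reactants) − Σ nΔHc°(products):
= [8·(-393.5) + 3·(-285.8) + 2·(-890.3)] − [1·(-2058.3) + 1·(-3910.1)]
= 182.4 kJ/mol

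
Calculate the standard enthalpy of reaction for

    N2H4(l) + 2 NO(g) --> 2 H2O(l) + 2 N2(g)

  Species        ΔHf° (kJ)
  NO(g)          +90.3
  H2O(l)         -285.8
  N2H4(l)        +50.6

Products: 2·(-285.8) + 2·(+0.0) = -571.6
Reactants: 1·(+50.6) + 2·(+90.3) = +231.2
ΔH° = (-571.6) − (+231.2) = -802.8 kJ

ΔH° = -802.8 kJ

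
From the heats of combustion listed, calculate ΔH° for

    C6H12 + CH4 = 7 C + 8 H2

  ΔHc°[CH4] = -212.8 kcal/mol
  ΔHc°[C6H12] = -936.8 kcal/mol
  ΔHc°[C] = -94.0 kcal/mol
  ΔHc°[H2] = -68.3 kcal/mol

Using ΔH = Σ nΔHc°(reactants) − Σ nΔHc°(products):
= [1·(-936.8) + 1·(-212.8)] − [7·(-94.0) + 8·(-68.3)]
= 54.8 kcal/mol

ΔH° = 54.8 kcal/mol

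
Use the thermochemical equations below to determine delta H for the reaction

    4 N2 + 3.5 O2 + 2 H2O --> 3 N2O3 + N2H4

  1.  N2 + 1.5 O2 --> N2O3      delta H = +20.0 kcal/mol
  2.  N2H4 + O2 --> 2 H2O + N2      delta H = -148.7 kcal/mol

delta H = 208.7 kcal/mol

eq. 1 × 3 (scale by 3 for the 3 N2O3): (3)·(+20.0) = +60.0 kcal/mol
eq. 2 reversed (reverse to put N2H4 on the product side): +148.7 kcal/mol
Combining the equations, delta H = (3)·(+20.0) + (-1)·(-148.7) = 208.7 kcal/mol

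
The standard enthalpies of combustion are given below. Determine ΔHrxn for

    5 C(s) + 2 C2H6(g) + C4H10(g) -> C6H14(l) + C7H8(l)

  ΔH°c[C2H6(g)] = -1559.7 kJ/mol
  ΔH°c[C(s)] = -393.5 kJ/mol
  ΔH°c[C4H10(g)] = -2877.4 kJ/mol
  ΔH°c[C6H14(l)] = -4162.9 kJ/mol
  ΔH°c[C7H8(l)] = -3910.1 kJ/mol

Using ΔH = Σ nΔHc°(reactants) − Σ nΔHc°(products):
= [5·(-393.5) + 2·(-1559.7) + 1·(-2877.4)] − [1·(-4162.9) + 1·(-3910.1)]
= 108.7 kJ/mol

ΔHrxn = 108.7 kJ/mol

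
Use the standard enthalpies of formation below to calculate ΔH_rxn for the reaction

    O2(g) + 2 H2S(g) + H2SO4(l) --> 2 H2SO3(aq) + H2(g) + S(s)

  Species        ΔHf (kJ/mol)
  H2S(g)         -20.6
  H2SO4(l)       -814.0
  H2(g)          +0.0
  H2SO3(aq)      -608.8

ΔH_rxn = -362.4 kJ/mol

ΔH°rxn = Σ nΔHf°(products) − Σ nΔHf°(reactants).
Products: 2·(-608.8) + 1·(+0.0) + 1·(+0.0) = -1217.6
Reactants: 1·(+0.0) + 2·(-20.6) + 1·(-814.0) = -855.2
ΔH_rxn = (-1217.6) − (-855.2) = -362.4 kJ/mol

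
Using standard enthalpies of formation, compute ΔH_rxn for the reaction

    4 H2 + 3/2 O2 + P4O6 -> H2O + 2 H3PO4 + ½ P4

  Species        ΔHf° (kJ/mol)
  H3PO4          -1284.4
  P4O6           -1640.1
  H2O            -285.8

ΔH_rxn = -1214.5 kJ/mol

ΔH°rxn = Σ nΔHf°(products) − Σ nΔHf°(reactants).
Products: 1·(-285.8) + 2·(-1284.4) + 1/2·(+0.0) = -2854.6
Reactants: 4·(+0.0) + 3/2·(+0.0) + 1·(-1640.1) = -1640.1
ΔH_rxn = (-2854.6) − (-1640.1) = -1214.5 kJ/mol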